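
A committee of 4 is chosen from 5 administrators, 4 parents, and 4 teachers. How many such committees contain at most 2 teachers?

Split by how many teachers are chosen (0 through 2).
Sum: C(4,0)·C(9,4) + C(4,1)·C(9,3) + C(4,2)·C(9,2) = 126 + 336 + 216 = 678.

678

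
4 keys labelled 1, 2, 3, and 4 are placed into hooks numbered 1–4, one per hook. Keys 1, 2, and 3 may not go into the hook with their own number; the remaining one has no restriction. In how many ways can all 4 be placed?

11

Let Aᵢ (for i ∈ {1, 2, 3}) be the placements that put key i in its forbidden hook. Any j of these fix j positions, leaving (4−j)! ways to fill the rest, and there are C(3,j) ways to pick which j.
By inclusion–exclusion, the number of valid placements is Σ_{j=0}^{3} (−1)^j C(3,j)·(4−j)!.
Computing: 24 − 18 + 6 − 1 = 11.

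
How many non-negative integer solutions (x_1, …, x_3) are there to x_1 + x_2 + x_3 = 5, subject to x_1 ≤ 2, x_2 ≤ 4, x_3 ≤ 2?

Without the upper bounds there are C(7,2) = 21 ways to split 5 among 3 variables.
Subtract solutions that violate a single cap (substitute x_i' = x_i − (cap_i+1)): x_1 ≥ 3 gives C(4,2) = 6; x_2 ≥ 5 gives C(2,2) = 1; x_3 ≥ 3 gives C(4,2) = 6. Together 13.
No two caps can be exceeded simultaneously, so the pair terms are all 0.
By inclusion–exclusion the count is 21 − 13 + 0 = 8.

8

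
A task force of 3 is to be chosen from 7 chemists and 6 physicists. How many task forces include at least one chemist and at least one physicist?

231

Unrestricted: C(13,3) = 286 ways to pick any 3 of the 13.
Selections missing a whole group: no chemists → C(6,3) = 20; no physicists → C(7,3) = 35.
Both groups omitted at once is impossible, so 286 − 55 = 231.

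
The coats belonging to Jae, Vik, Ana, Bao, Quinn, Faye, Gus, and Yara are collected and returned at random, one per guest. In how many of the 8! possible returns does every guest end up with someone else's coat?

14833

Let Aᵢ be the assignments in which guest i gets their own coat. We want the size of the complement of A₁∪…∪A_8.
By inclusion–exclusion this is Σ_{j=0}^{8} (−1)^j C(8,j)·(8−j)!.
Computing: 40320 − 40320 + 20160 − 6720 + 1680 − 336 + 56 − 8 + 1 = 14833.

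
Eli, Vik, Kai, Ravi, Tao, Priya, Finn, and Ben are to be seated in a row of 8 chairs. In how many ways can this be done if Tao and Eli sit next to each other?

Glue Tao and Eli into one block (2 internal orders), leaving 7 units to arrange in a row.
So the count is 2·(7)! = 10080.

10080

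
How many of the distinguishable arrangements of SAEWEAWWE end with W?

1680

With the last slot taken by W, it remains to arrange the other 8 letters (SAEEAWWE).
Those 8 letters have A appearing twice, E appearing 3 times, and W appearing twice, giving (8)!/(3!·2!·2!) = 1680.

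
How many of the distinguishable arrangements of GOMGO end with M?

Fix M in the last position and arrange the remaining 4 letters.
Those 4 letters have G appearing twice and O appearing twice, giving (4)!/(2!·2!) = 6.

6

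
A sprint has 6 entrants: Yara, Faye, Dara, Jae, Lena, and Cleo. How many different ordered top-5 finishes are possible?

720

There are 6 choices for 1st place, 5 for 2nd, and so on down to 2 for position 5.
That gives 6 × 5 × 4 × 3 × 2 = 720.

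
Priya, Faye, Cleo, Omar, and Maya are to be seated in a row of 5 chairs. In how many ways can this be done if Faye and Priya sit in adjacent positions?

Place the 3 others and the Faye-Priya pair as 4 objects in a line; the pair has 2 internal arrangements.
So the count is 2·(4)! = 48.

48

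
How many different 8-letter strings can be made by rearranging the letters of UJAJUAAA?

420

UJAJUAAA has 8 letters with A appearing 4 times, J appearing twice, and U appearing twice.
So there are 8! / (4!·2!·2!) = 420 distinguishable arrangements.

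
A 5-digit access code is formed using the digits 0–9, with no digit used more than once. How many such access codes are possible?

30240

This is a permutation of 5 out of 10: P(10,5) = 10!/5!.
That product is 10 × 9 × 8 × 7 × 6 = 30240.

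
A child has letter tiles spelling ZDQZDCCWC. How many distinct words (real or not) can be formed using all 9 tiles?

The 9 letters of ZDQZDCCWC have repeats: C appearing 3 times, D appearing twice, and Z appearing twice.
The number of distinct arrangements is 9!/(3!·2!·2!) = 362880/24 = 15120.

15120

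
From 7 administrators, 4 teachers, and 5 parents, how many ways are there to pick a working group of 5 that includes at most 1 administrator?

Split by how many administrators are chosen (0 through 1).
Sum: C(7,0)·C(9,5) + C(7,1)·C(9,4) = 126 + 882 = 1008.

1008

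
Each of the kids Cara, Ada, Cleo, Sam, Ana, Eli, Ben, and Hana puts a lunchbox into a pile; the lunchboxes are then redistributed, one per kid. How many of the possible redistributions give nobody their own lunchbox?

This is the derangement count D_8: permutations of 8 items with no fixed point.
By inclusion–exclusion this is Σ_{j=0}^{8} (−1)^j C(8,j)·(8−j)!.
Computing: 40320 − 40320 + 20160 − 6720 + 1680 − 336 + 56 − 8 + 1 = 14833.

14833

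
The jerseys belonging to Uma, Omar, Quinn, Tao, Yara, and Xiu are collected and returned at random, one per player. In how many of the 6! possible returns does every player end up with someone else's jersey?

Let Aᵢ be the assignments in which player i gets their old jersey. We want the size of the complement of A₁∪…∪A_6.
By inclusion–exclusion this is Σ_{j=0}^{6} (−1)^j C(6,j)·(6−j)!.
Computing: 720 − 720 + 360 − 120 + 30 − 6 + 1 = 265.

265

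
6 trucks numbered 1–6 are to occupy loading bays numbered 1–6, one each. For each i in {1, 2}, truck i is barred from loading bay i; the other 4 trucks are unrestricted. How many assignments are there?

504

Let Aᵢ (for i ∈ {1, 2}) be the placements that put truck i in its forbidden loading bay. Any j of these fix j positions, leaving (6−j)! ways to fill the rest, and there are C(2,j) ways to pick which j.
By inclusion–exclusion, the number of valid placements is Σ_{j=0}^{2} (−1)^j C(2,j)·(6−j)!.
Computing: 720 − 240 + 24 = 504.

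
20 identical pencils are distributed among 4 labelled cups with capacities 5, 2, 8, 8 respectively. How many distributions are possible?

Ignoring the caps, the number of non-negative solutions to x_1+…+x_4 = 20 is C(23,3) = 1771.
Subtract solutions that violate a single cap (substitute x_i' = x_i − (cap_i+1)): x_1 ≥ 6 gives C(17,3) = 680; x_2 ≥ 3 gives C(20,3) = 1140; x_3 ≥ 9 gives C(14,3) = 364; x_4 ≥ 9 gives C(14,3) = 364. Together 2548.
Add back pairs where two caps are both exceeded: 364 + 56 + 56 + 165 + 165 + 10 = 816.
Subtract triples: 10 + 10 + 0 + 0 = 20.
By inclusion–exclusion the count is 1771 − 2548 + 816 − 20 = 19.

19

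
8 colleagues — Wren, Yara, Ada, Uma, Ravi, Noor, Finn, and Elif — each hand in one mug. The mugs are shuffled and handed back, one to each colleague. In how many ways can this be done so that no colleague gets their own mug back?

Count assignments avoiding every fixed point. For any j of the 8 colleagues fixed to their own mug, the other 8−j can be arranged in (8−j)! ways.
By inclusion–exclusion this is Σ_{j=0}^{8} (−1)^j C(8,j)·(8−j)!.
Computing: 40320 − 40320 + 20160 − 6720 + 1680 − 336 + 56 − 8 + 1 = 14833.

14833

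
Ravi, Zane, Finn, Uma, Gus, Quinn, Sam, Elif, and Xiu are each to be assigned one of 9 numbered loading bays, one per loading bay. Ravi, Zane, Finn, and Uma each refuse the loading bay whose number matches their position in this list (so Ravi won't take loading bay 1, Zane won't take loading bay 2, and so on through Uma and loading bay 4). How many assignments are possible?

Let Aᵢ (for 1 ≤ i ≤ 4) be the placements that put person i in their forbidden loading bay. Any j of these fix j positions, leaving (9−j)! ways to fill the rest, and there are C(4,j) ways to pick which j.
By inclusion–exclusion, the number of valid placements is Σ_{j=0}^{4} (−1)^j C(4,j)·(9−j)!.
Computing: 362880 − 161280 + 30240 − 2880 + 120 = 229080.

229080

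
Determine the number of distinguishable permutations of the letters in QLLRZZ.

180

QLLRZZ has 6 letters with L appearing twice and Z appearing twice.
The number of distinct arrangements is 6!/(2!·2!) = 720/4 = 180.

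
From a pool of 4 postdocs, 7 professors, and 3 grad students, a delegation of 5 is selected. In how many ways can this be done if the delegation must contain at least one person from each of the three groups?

With no constraint there are C(14,5) = 2002 possible selections.
Subtract selections that omit an entire group: no postdocs → C(10,5) = 252; no professors → C(7,5) = 21; no grad students → C(11,5) = 462.
Add back selections omitting two groups (i.e. drawn from a single group): C(4,5) + C(7,5) + C(3,5) = 21.
By inclusion–exclusion: 2002 − 735 + 21 = 1288.

1288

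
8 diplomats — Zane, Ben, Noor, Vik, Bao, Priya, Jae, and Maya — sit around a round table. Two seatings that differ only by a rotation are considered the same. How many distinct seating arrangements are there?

5040

Seat Zane anywhere (absorbing the rotational symmetry), then permute the other 7: (7)! = 5040.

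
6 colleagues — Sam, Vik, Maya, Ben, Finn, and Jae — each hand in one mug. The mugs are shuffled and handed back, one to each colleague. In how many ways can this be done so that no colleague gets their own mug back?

265

This is the derangement count D_6: permutations of 6 items with no fixed point.
By inclusion–exclusion this is Σ_{j=0}^{6} (−1)^j C(6,j)·(6−j)!.
Computing: 720 − 720 + 360 − 120 + 30 − 6 + 1 = 265.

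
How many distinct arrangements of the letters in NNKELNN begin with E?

Fix E in the first position and arrange the remaining 6 letters.
Those 6 letters have N appearing 4 times, giving (6)!/(4!) = 30.

30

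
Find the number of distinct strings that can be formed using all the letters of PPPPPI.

6

Letter multiplicities in PPPPPI: I×1, P×5.
So there are 6! / (5!) = 6 distinguishable arrangements.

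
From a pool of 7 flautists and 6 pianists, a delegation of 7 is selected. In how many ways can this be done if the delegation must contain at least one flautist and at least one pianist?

1715

With no constraint there are C(13,7) = 1716 possible selections.
Selections missing a whole group: no flautists → C(6,7) = 0; no pianists → C(7,7) = 1.
Both groups omitted at once is impossible, so 1716 − 1 = 1715.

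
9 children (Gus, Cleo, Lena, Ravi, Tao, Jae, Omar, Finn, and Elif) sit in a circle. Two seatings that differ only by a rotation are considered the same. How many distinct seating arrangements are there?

Around a circle, 9 distinct people have 9!/9 = (8)! = 40320 rotationally distinct seatings.

40320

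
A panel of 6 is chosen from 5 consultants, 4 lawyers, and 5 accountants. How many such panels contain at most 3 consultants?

2814

Split by how many consultants are chosen (0 through 3).
Sum: C(5,0)·C(9,6) + C(5,1)·C(9,5) + C(5,2)·C(9,4) + C(5,3)·C(9,3) = 84 + 630 + 1260 + 840 = 2814.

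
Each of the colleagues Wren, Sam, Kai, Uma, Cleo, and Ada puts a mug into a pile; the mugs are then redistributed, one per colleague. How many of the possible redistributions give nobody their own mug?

Count assignments avoiding every fixed point. For any j of the 6 colleagues fixed to their own mug, the other 6−j can be arranged in (6−j)! ways.
By inclusion–exclusion this is Σ_{j=0}^{6} (−1)^j C(6,j)·(6−j)!.
Computing: 720 − 720 + 360 − 120 + 30 − 6 + 1 = 265.

265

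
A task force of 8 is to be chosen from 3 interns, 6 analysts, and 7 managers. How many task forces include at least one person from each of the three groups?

Unrestricted: C(16,8) = 12870 ways to pick any 8 of the 16.
Selections missing a whole group: no interns → C(13,8) = 1287; no analysts → C(10,8) = 45; no managers → C(9,8) = 9.
Add back selections omitting two groups (i.e. drawn from a single group): C(3,8) + C(6,8) + C(7,8) = 0.
By inclusion–exclusion: 12870 − 1341 + 0 = 11529.

11529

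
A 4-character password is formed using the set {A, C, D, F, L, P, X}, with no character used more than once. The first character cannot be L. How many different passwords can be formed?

720

The first character has 7−1 = 6 choices (anything except L).
The remaining 3 characters are filled from the other 6 symbols without repetition: 6 × 5 × 4 = 120.
Total: 6 × 120 = 720.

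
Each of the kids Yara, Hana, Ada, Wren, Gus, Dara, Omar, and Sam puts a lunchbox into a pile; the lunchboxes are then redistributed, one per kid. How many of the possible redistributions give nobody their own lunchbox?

This is the derangement count D_8: permutations of 8 items with no fixed point.
By inclusion–exclusion this is Σ_{j=0}^{8} (−1)^j C(8,j)·(8−j)!.
Computing: 40320 − 40320 + 20160 − 6720 + 1680 − 336 + 56 − 8 + 1 = 14833.

14833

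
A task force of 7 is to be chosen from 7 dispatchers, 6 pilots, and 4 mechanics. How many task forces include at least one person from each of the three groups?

With no constraint there are C(17,7) = 19448 possible selections.
Selections missing a whole group: no dispatchers → C(10,7) = 120; no pilots → C(11,7) = 330; no mechanics → C(13,7) = 1716.
Add back selections omitting two groups (i.e. drawn from a single group): C(7,7) + C(6,7) + C(4,7) = 1.
By inclusion–exclusion: 19448 − 2166 + 1 = 17283.

17283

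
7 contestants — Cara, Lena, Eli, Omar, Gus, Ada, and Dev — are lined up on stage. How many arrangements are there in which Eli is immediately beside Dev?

1440

Place the 5 others and the Eli-Dev pair as 6 objects in a line; the pair has 2 internal arrangements.
That gives 2 × 6! = 2 × 720 = 1440.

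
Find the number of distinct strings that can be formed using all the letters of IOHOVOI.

IOHOVOI has 7 letters with I appearing twice and O appearing 3 times.
The number of distinct arrangements is 7!/(3!·2!) = 5040/12 = 420.

420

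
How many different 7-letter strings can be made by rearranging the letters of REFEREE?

105

REFEREE has 7 letters with E appearing 4 times and R appearing twice.
The number of distinct arrangements is 7!/(4!·2!) = 5040/48 = 105.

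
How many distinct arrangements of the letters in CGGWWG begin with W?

20

With the first slot taken by W, it remains to arrange the other 5 letters (CGGWG).
Those 5 letters have G appearing 3 times, giving (5)!/(3!) = 20.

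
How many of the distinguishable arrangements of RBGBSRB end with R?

120

Fix R in the last position and arrange the remaining 6 letters.
Those 6 letters have B appearing 3 times, giving (6)!/(3!) = 120.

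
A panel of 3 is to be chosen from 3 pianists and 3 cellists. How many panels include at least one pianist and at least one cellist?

18

Total 3-person selections from all 6: C(6,3) = 20.
Selections missing a whole group: no pianists → C(3,3) = 1; no cellists → C(3,3) = 1.
Both groups omitted at once is impossible, so 20 − 2 = 18.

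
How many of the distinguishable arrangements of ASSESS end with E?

With the last slot taken by E, it remains to arrange the other 5 letters (ASSSS).
Those 5 letters have S appearing 4 times, giving (5)!/(4!) = 5.

5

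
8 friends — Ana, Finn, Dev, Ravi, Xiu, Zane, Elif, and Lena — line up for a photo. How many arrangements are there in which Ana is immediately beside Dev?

Glue Ana and Dev into one block (2 internal orders), leaving 7 units to arrange in a row.
So the count is 2·(7)! = 10080.

10080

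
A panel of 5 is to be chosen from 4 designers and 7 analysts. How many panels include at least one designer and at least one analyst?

Unrestricted: C(11,5) = 462 ways to pick any 5 of the 11.
Selections missing a whole group: no designers → C(7,5) = 21; no analysts → C(4,5) = 0.
Both groups omitted at once is impossible, so 462 − 21 = 441.

441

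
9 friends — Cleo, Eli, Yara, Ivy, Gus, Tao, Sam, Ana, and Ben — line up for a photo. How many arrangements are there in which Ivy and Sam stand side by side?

80640

Glue Ivy and Sam into one block (2 internal orders), leaving 8 units to arrange in a row.
So the count is 2·(8)! = 80640.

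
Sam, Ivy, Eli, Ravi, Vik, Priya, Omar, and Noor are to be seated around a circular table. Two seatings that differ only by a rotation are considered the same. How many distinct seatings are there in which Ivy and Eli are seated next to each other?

1440

Glue Ivy and Eli into a block (2 internal orders). Seating 7 units around a circle gives (6)! arrangements.
So 2 × (6)! = 2 × 720 = 1440.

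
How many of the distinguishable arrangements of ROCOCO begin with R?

With the first slot taken by R, it remains to arrange the other 5 letters (OCOCO).
Those 5 letters have C appearing twice and O appearing 3 times, giving (5)!/(3!·2!) = 10.

10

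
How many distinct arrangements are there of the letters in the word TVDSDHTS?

5040

The 8 letters of TVDSDHTS have repeats: D appearing twice, S appearing twice, and T appearing twice.
Dividing 8! = 40320 by 2!·2!·2! = 8 for the repeated letters gives 5040.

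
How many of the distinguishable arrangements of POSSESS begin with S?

With the first slot taken by S, it remains to arrange the other 6 letters (POSESS).
Those 6 letters have S appearing 3 times, giving (6)!/(3!) = 120.

120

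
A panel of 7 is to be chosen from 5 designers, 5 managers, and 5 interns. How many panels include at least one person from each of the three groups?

Unrestricted: C(15,7) = 6435 ways to pick any 7 of the 15.
Selections missing a whole group: no designers → C(10,7) = 120; no managers → C(10,7) = 120; no interns → C(10,7) = 120.
Add back selections omitting two groups (i.e. drawn from a single group): C(5,7) + C(5,7) + C(5,7) = 0.
By inclusion–exclusion: 6435 − 360 + 0 = 6075.

6075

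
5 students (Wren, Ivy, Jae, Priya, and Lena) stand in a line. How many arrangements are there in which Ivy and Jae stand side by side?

48

Place the 3 others and the Ivy-Jae pair as 4 objects in a line; the pair has 2 internal arrangements.
That gives 2 × 4! = 2 × 24 = 48.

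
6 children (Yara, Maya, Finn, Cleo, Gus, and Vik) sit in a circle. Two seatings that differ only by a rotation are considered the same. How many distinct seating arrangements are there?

Seat Yara anywhere (absorbing the rotational symmetry), then permute the other 5: (5)! = 120.

120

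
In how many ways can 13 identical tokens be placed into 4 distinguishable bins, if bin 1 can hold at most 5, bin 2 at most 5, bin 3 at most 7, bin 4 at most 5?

Ignoring the caps, the number of non-negative solutions to x_1+…+x_4 = 13 is C(16,3) = 560.
Subtract solutions that violate a single cap (substitute x_i' = x_i − (cap_i+1)): x_1 ≥ 6 gives C(10,3) = 120; x_2 ≥ 6 gives C(10,3) = 120; x_3 ≥ 8 gives C(8,3) = 56; x_4 ≥ 6 gives C(10,3) = 120. Together 416.
Add back pairs where two caps are both exceeded: 4 + 0 + 4 + 0 + 4 + 0 = 12.
By inclusion–exclusion the count is 560 − 416 + 12 = 156.

156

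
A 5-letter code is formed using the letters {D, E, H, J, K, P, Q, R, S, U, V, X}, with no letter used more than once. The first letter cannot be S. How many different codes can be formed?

87120

The first letter has 12−1 = 11 choices (anything except S).
The remaining 4 letters are filled from the other 11 symbols without repetition: 11 × 10 × 9 × 8 = 7920.
Total: 11 × 7920 = 87120.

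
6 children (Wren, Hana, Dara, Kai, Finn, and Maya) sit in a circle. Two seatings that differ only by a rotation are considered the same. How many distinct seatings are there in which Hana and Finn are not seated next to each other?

72

Without the restriction there are (5)! = 120 seatings.
Those with Hana next to Finn: fuse the pair into one unit and seat 5 units around a circle — 2·(4)! = 48.
Subtracting, 120 − 48 = 72.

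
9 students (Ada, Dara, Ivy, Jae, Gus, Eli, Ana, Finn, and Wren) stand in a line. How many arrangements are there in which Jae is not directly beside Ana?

Of the 9! = 362880 arrangements, those with Jae and Ana adjacent number 2 × 8! = 80640 (treat the pair as a block with 2 internal orders).
Complementary counting: 362880 − 80640 = 282240.

282240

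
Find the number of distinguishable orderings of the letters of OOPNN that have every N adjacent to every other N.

Treat the 2 copies of N as a single block. The multiset to arrange is then {NN, O, O, P}, 4 items in all.
That gives (4)!/(2!) = 12 arrangements.

12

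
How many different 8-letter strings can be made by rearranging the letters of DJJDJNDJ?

Letter multiplicities in DJJDJNDJ: D×3, J×4, N×1.
So there are 8! / (4!·3!) = 280 distinguishable arrangements.

280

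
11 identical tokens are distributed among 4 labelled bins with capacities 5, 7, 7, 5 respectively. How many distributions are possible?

212

Without the upper bounds there are C(14,3) = 364 ways to split 11 among 4 bins.
Subtract solutions that violate a single cap (substitute x_i' = x_i − (cap_i+1)): x_1 ≥ 6 gives C(8,3) = 56; x_2 ≥ 8 gives C(6,3) = 20; x_3 ≥ 8 gives C(6,3) = 20; x_4 ≥ 6 gives C(8,3) = 56. Together 152.
No two caps can be exceeded simultaneously, so the pair terms are all 0.
By inclusion–exclusion the count is 364 − 152 + 0 = 212.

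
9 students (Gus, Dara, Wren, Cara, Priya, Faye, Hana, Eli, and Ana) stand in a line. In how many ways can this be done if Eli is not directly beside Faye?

282240

There are 9! = 362880 arrangements in all. If Eli and Faye are adjacent, merging them into one block gives 2·(8)! = 80640 arrangements.
Complementary counting: 362880 − 80640 = 282240.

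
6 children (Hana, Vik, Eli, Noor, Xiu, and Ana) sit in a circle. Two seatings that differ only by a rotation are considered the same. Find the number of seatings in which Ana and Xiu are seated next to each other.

Glue Ana and Xiu into a block (2 internal orders). Seating 5 units around a circle gives (4)! arrangements.
So 2 × (4)! = 2 × 24 = 48.

48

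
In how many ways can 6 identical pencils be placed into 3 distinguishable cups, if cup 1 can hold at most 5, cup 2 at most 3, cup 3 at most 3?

By stars and bars, unrestricted non-negative solutions to x_1+…+x_3 = 6 number C(6+2,2) = 28.
Subtract solutions that violate a single cap (substitute x_i' = x_i − (cap_i+1)): x_1 ≥ 6 gives C(2,2) = 1; x_2 ≥ 4 gives C(4,2) = 6; x_3 ≥ 4 gives C(4,2) = 6. Together 13.
No two caps can be exceeded simultaneously, so the pair terms are all 0.
By inclusion–exclusion the count is 28 − 13 + 0 = 15.

15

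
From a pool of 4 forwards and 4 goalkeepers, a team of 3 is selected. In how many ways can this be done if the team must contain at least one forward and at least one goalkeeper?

Total 3-person selections from all 8: C(8,3) = 56.
Selections missing a whole group: no forwards → C(4,3) = 4; no goalkeepers → C(4,3) = 4.
Both groups omitted at once is impossible, so 56 − 8 = 48.

48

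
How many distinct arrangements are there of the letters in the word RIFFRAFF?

840

Letter multiplicities in RIFFRAFF: A×1, F×4, I×1, R×2.
The number of distinct arrangements is 8!/(4!·2!) = 40320/48 = 840.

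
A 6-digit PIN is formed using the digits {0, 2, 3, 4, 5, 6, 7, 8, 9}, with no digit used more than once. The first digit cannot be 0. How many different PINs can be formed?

The first digit has 9−1 = 8 choices (anything except 0).
The remaining 5 digits are filled from the other 8 symbols without repetition: 8 × 7 × 6 × 5 × 4 = 6720.
Total: 8 × 6720 = 53760.

53760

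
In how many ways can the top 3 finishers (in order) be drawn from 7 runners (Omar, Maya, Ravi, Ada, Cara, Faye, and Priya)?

210

There are 7 choices for 1st place, 6 for 2nd, and 5 for 3rd.
That gives 7 × 6 × 5 = 210.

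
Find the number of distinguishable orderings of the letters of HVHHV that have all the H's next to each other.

3

Treat the 3 copies of H as a single block. The multiset to arrange is then {HHH, V, V}, 3 items in all.
That gives (3)!/(2!) = 3 arrangements.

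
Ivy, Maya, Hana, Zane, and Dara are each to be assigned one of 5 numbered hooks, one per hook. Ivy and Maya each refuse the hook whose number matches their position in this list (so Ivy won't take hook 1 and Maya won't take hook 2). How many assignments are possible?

Let Aᵢ (for i ∈ {1, 2}) be the placements that put person i in their forbidden hook. Any j of these fix j positions, leaving (5−j)! ways to fill the rest, and there are C(2,j) ways to pick which j.
By inclusion–exclusion, the number of valid placements is Σ_{j=0}^{2} (−1)^j C(2,j)·(5−j)!.
Computing: 120 − 48 + 6 = 78.

78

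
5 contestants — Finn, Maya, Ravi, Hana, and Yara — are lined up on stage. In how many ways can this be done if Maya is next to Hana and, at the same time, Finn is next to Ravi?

24

Treat {Maya,Hana} as one block (2 orders) and {Finn,Ravi} as another (2 orders).
That leaves 3 units to arrange: 2 × 2 × 3! = 4 × 6 = 24.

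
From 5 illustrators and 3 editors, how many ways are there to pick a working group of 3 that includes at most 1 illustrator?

Split by how many illustrators are chosen (0 through 1).
Sum: C(5,0)·C(3,3) + C(5,1)·C(3,2) = 1 + 15 = 16.

16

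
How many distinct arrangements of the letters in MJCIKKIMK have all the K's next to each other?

1260

Treat the 3 copies of K as a single block. The multiset to arrange is then {KKK, C, I, I, J, M, M}, 7 items in all.
That gives (7)!/(2!·2!) = 1260 arrangements.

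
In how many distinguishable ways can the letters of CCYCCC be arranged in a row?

6

The 6 letters of CCYCCC have repeats: C appearing 5 times.
The number of distinct arrangements is 6!/(5!) = 720/120 = 6.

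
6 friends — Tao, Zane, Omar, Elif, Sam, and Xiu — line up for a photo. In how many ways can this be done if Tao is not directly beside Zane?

480

There are 6! = 720 arrangements in all. If Tao and Zane are adjacent, merging them into one block gives 2·(5)! = 240 arrangements.
So 720 − 240 = 480 arrangements keep them apart.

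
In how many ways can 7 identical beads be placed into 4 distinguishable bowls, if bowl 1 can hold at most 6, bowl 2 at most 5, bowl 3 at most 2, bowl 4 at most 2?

Without the upper bounds there are C(10,3) = 120 ways to split 7 among 4 bowls.
Subtract solutions that violate a single cap (substitute x_i' = x_i − (cap_i+1)): x_1 ≥ 7 gives C(3,3) = 1; x_2 ≥ 6 gives C(4,3) = 4; x_3 ≥ 3 gives C(7,3) = 35; x_4 ≥ 3 gives C(7,3) = 35. Together 75.
Add back pairs where two caps are both exceeded: 0 + 0 + 0 + 0 + 0 + 4 = 4.
By inclusion–exclusion the count is 120 − 75 + 4 = 49.

49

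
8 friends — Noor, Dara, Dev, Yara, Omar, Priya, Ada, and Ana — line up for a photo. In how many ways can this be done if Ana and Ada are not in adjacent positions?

There are 8! = 40320 arrangements in all. If Ana and Ada are adjacent, merging them into one block gives 2·(7)! = 10080 arrangements.
So 40320 − 10080 = 30240 arrangements keep them apart.

30240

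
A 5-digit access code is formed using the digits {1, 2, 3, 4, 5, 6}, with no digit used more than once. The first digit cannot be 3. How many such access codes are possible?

600

The first digit has 6−1 = 5 choices (anything except 3).
The remaining 4 digits are filled from the other 5 symbols without repetition: 5 × 4 × 3 × 2 = 120.
Total: 5 × 120 = 600.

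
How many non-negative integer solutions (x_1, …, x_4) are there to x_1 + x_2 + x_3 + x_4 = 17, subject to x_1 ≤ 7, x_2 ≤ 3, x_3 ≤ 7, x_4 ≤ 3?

Without the upper bounds there are C(20,3) = 1140 ways to split 17 among 4 variables.
Subtract solutions that violate a single cap (substitute x_i' = x_i − (cap_i+1)): x_1 ≥ 8 gives C(12,3) = 220; x_2 ≥ 4 gives C(16,3) = 560; x_3 ≥ 8 gives C(12,3) = 220; x_4 ≥ 4 gives C(16,3) = 560. Together 1560.
Add back pairs where two caps are both exceeded: 56 + 4 + 56 + 56 + 220 + 56 = 448.
Subtract triples: 0 + 4 + 0 + 4 = 8.
By inclusion–exclusion the count is 1140 − 1560 + 448 − 8 = 20.

20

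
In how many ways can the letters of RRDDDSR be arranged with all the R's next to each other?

20

Treat the 3 copies of R as a single block. The multiset to arrange is then {RRR, D, D, D, S}, 5 items in all.
That gives (5)!/(3!) = 20 arrangements.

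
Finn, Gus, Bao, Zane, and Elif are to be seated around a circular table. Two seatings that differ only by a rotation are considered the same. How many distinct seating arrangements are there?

24

Fix one person's seat to break rotational symmetry; the remaining 4 people can be arranged in (4)! = 24 ways.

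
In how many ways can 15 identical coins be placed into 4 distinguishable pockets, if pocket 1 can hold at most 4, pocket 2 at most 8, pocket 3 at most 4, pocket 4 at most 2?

19

By stars and bars, unrestricted non-negative solutions to x_1+…+x_4 = 15 number C(15+3,3) = 816.
Subtract solutions that violate a single cap (substitute x_i' = x_i − (cap_i+1)): x_1 ≥ 5 gives C(13,3) = 286; x_2 ≥ 9 gives C(9,3) = 84; x_3 ≥ 5 gives C(13,3) = 286; x_4 ≥ 3 gives C(15,3) = 455. Together 1111.
Add back pairs where two caps are both exceeded: 4 + 56 + 120 + 4 + 20 + 120 = 324.
Subtract triples: 0 + 0 + 10 + 0 = 10.
By inclusion–exclusion the count is 816 − 1111 + 324 − 10 = 19.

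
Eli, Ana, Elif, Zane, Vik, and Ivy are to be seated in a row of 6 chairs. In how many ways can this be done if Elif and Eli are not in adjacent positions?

Of the 6! = 720 arrangements, those with Elif and Eli adjacent number 2 × 5! = 240 (treat the pair as a block with 2 internal orders).
Complementary counting: 720 − 240 = 480.

480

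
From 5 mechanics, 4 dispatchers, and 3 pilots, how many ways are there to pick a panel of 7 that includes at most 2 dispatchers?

456

Split by how many dispatchers are chosen (0 through 2).
Sum: C(4,0)·C(8,7) + C(4,1)·C(8,6) + C(4,2)·C(8,5) = 8 + 112 + 336 = 456.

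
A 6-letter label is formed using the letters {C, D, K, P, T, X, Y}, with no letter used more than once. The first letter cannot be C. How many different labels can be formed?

The first letter has 7−1 = 6 choices (anything except C).
The remaining 5 letters are filled from the other 6 symbols without repetition: 6 × 5 × 4 × 3 × 2 = 720.
Total: 6 × 720 = 4320.

4320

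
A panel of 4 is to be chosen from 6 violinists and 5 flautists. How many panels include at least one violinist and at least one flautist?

310

Total 4-person selections from all 11: C(11,4) = 330.
Selections missing a whole group: no violinists → C(5,4) = 5; no flautists → C(6,4) = 15.
Both groups omitted at once is impossible, so 330 − 20 = 310.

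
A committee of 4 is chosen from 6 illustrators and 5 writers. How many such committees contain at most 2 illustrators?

Split by how many illustrators are chosen (0 through 2).
Sum: C(6,0)·C(5,4) + C(6,1)·C(5,3) + C(6,2)·C(5,2) = 5 + 60 + 150 = 215.

215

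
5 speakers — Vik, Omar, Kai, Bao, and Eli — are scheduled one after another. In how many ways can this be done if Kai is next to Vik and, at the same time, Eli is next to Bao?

24

Treat {Kai,Vik} as one block (2 orders) and {Eli,Bao} as another (2 orders).
That leaves 3 units to arrange: 2 × 2 × 3! = 4 × 6 = 24.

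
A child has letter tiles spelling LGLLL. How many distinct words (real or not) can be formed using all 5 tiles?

Letter multiplicities in LGLLL: G×1, L×4.
The number of distinct arrangements is 5!/(4!) = 120/24 = 5.

5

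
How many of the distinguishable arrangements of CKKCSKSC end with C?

With the last slot taken by C, it remains to arrange the other 7 letters (KKCSKSC).
Those 7 letters have C appearing twice, K appearing 3 times, and S appearing twice, giving (7)!/(3!·2!·2!) = 210.

210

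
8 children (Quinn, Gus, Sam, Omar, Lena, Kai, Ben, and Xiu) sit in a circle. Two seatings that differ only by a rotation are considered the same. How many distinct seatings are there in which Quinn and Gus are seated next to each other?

Treat {Quinn, Gus} as one unit (2 internal orders) and seat the resulting 7 units around the table: (6)! circular arrangements.
So 2 × (6)! = 2 × 720 = 1440.

1440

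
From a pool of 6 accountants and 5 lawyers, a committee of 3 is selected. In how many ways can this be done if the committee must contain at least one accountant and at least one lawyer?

135

Unrestricted: C(11,3) = 165 ways to pick any 3 of the 11.
Subtract selections that omit an entire group: no accountants → C(5,3) = 10; no lawyers → C(6,3) = 20.
Both groups omitted at once is impossible, so 165 − 30 = 135.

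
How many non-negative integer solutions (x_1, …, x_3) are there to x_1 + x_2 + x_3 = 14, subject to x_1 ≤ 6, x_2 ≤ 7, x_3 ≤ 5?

Without the upper bounds there are C(16,2) = 120 ways to split 14 among 3 variables.
Subtract solutions that violate a single cap (substitute x_i' = x_i − (cap_i+1)): x_1 ≥ 7 gives C(9,2) = 36; x_2 ≥ 8 gives C(8,2) = 28; x_3 ≥ 6 gives C(10,2) = 45. Together 109.
Add back pairs where two caps are both exceeded: 0 + 3 + 1 = 4.
By inclusion–exclusion the count is 120 − 109 + 4 = 15.

15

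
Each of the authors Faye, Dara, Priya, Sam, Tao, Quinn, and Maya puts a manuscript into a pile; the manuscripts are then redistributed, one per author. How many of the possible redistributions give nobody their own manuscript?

Count assignments avoiding every fixed point. For any j of the 7 authors fixed to their own manuscript, the other 7−j can be arranged in (7−j)! ways.
By inclusion–exclusion this is Σ_{j=0}^{7} (−1)^j C(7,j)·(7−j)!.
Computing: 5040 − 5040 + 2520 − 840 + 210 − 42 + 7 − 1 = 1854.

1854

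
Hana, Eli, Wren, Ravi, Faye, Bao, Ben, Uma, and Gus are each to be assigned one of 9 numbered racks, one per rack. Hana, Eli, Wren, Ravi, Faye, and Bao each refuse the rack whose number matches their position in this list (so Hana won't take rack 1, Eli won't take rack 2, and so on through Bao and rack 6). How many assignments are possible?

183822

Let Aᵢ (for 1 ≤ i ≤ 6) be the placements that put person i in their forbidden rack. Any j of these fix j positions, leaving (9−j)! ways to fill the rest, and there are C(6,j) ways to pick which j.
By inclusion–exclusion, the number of valid placements is Σ_{j=0}^{6} (−1)^j C(6,j)·(9−j)!.
Computing: 362880 − 241920 + 75600 − 14400 + 1800 − 144 + 6 = 183822.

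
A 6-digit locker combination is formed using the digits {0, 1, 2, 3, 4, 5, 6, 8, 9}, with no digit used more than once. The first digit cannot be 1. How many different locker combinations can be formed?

The first digit has 9−1 = 8 choices (anything except 1).
The remaining 5 digits are filled from the other 8 symbols without repetition: 8 × 7 × 6 × 5 × 4 = 6720.
Total: 8 × 6720 = 53760.

53760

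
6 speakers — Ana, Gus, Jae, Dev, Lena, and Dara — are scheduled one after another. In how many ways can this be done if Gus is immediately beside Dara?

Place the 4 others and the Gus-Dara pair as 5 objects in a line; the pair has 2 internal arrangements.
So the count is 2·(5)! = 240.

240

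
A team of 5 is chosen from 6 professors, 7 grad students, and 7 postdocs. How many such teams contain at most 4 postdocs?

Split by how many postdocs are chosen (0 through 4).
Sum: C(7,0)·C(13,5) + C(7,1)·C(13,4) + C(7,2)·C(13,3) + C(7,3)·C(13,2) + C(7,4)·C(13,1) = 1287 + 5005 + 6006 + 2730 + 455 = 15483.

15483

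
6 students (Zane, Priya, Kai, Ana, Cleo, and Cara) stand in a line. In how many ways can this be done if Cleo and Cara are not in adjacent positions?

480

Of the 6! = 720 arrangements, those with Cleo and Cara adjacent number 2 × 5! = 240 (treat the pair as a block with 2 internal orders).
So 720 − 240 = 480 arrangements keep them apart.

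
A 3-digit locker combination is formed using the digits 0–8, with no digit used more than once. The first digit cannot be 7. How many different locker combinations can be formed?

The first digit has 9−1 = 8 choices (anything except 7).
The remaining 2 digits are filled from the other 8 symbols without repetition: 8 × 7 = 56.
Total: 8 × 56 = 448.

448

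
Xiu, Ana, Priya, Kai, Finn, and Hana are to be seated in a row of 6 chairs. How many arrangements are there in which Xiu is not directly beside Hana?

480

Of the 6! = 720 arrangements, those with Xiu and Hana adjacent number 2 × 5! = 240 (treat the pair as a block with 2 internal orders).
So 720 − 240 = 480 arrangements keep them apart.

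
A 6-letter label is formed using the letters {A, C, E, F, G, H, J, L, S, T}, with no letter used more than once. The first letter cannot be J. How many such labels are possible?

136080

The first letter has 10−1 = 9 choices (anything except J).
The remaining 5 letters are filled from the other 9 symbols without repetition: 9 × 8 × 7 × 6 × 5 = 15120.
Total: 9 × 15120 = 136080.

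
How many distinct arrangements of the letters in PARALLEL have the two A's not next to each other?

There are 8!/(3!·2!) = 3360 arrangements of PARALLEL in total.
Arrangements with the A's together: treat AA as one letter, giving (7)!/(3!) = 840.
Subtracting, 3360 − 840 = 2520 arrangements keep the A's apart.

2520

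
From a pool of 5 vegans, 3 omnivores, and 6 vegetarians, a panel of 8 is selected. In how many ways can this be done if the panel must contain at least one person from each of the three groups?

2828

Unrestricted: C(14,8) = 3003 ways to pick any 8 of the 14.
Subtract selections that omit an entire group: no vegans → C(9,8) = 9; no omnivores → C(11,8) = 165; no vegetarians → C(8,8) = 1.
Add back selections omitting two groups (i.e. drawn from a single group): C(5,8) + C(3,8) + C(6,8) = 0.
By inclusion–exclusion: 3003 − 175 + 0 = 2828.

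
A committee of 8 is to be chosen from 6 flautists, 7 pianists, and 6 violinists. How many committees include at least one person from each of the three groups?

72513

Unrestricted: C(19,8) = 75582 ways to pick any 8 of the 19.
Subtract selections that omit an entire group: no flautists → C(13,8) = 1287; no pianists → C(12,8) = 495; no violinists → C(13,8) = 1287.
Add back selections omitting two groups (i.e. drawn from a single group): C(6,8) + C(7,8) + C(6,8) = 0.
By inclusion–exclusion: 75582 − 3069 + 0 = 72513.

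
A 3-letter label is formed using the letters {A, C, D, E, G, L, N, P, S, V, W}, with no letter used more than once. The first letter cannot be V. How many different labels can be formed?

The first letter has 11−1 = 10 choices (anything except V).
The remaining 2 letters are filled from the other 10 symbols without repetition: 10 × 9 = 90.
Total: 10 × 90 = 900.

900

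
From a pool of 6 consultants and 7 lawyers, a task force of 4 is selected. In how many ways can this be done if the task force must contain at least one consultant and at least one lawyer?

With no constraint there are C(13,4) = 715 possible selections.
Selections missing a whole group: no consultants → C(7,4) = 35; no lawyers → C(6,4) = 15.
Both groups omitted at once is impossible, so 715 − 50 = 665.

665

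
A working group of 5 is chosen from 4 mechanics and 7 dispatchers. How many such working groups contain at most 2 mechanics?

Split by how many mechanics are chosen (0 through 2).
Sum: C(4,0)·C(7,5) + C(4,1)·C(7,4) + C(4,2)·C(7,3) = 21 + 140 + 210 = 371.

371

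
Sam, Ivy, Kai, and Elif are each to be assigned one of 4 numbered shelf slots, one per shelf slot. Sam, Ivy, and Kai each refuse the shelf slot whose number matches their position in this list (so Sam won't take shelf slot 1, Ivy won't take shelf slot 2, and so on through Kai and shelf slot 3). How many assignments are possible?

11

Let Aᵢ (for i ∈ {1, 2, 3}) be the placements that put person i in their forbidden shelf slot. Any j of these fix j positions, leaving (4−j)! ways to fill the rest, and there are C(3,j) ways to pick which j.
By inclusion–exclusion, the number of valid placements is Σ_{j=0}^{3} (−1)^j C(3,j)·(4−j)!.
Computing: 24 − 18 + 6 − 1 = 11.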